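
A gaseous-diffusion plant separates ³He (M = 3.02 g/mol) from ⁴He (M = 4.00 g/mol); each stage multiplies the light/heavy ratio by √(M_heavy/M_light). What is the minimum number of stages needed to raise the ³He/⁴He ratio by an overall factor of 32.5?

25

Per stage α = (4.00/3.02)^(1/2) = 1.32450^0.5, giving ln α = 0.1405.
Need α^N ≥ 32.5 ⇒ N ≥ ln(32.5) / ln α = 3.481 / 0.1405 = 24.77.
Minimum whole number of stages: N = 25.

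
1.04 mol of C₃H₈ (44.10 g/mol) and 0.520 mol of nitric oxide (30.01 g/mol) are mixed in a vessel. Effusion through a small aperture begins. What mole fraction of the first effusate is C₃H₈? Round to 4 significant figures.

0.6226

Rate_i ∝ x_i/√M_i (Graham's law weighted by mole fraction), so the effusate composition follows n_i/√M_i.
Mole fraction of C₃H₈ in the effusate = (n_C₃H₈/√M_C₃H₈) / (n_C₃H₈/√M_C₃H₈ + n_NO/√M_NO)
= (1.04/√44.10) / (1.04/√44.10 + 0.520/√30.01) = 0.1566/(0.1566 + 0.09492) = 0.6226.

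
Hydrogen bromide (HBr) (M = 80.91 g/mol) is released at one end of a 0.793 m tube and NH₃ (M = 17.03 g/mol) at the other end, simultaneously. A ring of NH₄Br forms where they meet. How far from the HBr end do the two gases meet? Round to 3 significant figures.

0.249 m

Graham's law gives d_HBr/d_NH₃ = rate_HBr/rate_NH₃ = √(M_NH₃/M_HBr) = √(17.03/80.91) = 0.4588.
With d_HBr + d_NH₃ = 0.793 m, d_NH₃ = 0.793/(1 + 0.4588) = 0.5436 m.
d_HBr = 0.793 − 0.5436 = 0.249 m.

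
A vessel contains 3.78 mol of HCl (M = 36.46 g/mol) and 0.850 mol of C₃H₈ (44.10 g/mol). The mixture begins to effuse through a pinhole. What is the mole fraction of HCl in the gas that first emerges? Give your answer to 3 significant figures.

0.830

The effusion rate of species i is ∝ p_i/√M_i ∝ n_i/√M_i.
Mole fraction of HCl in the effusate = (n_HCl/√M_HCl) / (n_HCl/√M_HCl + n_C₃H₈/√M_C₃H₈)
= (3.78/√36.46) / (3.78/√36.46 + 0.850/√44.10) = 0.6260/(0.6260 + 0.1280) = 0.830.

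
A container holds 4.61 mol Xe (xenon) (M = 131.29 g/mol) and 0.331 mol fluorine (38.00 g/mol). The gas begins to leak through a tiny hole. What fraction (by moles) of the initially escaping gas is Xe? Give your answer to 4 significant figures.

Effusion rate of each component ∝ n_i/√M_i (partial pressure × 1/√M).
So x_Xe in the escaping gas = (n_Xe/√M_Xe) / Σ(n_i/√M_i)
= (4.61/√131.29) / (4.61/√131.29 + 0.331/√38.00) = 0.4023/(0.4023 + 0.05370) = 0.8823.

0.8823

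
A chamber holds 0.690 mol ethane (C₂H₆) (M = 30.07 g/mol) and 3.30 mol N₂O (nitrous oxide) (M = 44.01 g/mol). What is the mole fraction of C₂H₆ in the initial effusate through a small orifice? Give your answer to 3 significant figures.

0.202

Each component's effusion rate ∝ (its partial pressure)·(1/√M) ∝ n_i/√M_i.
Mole fraction of C₂H₆ in the effusate = (n_C₂H₆/√M_C₂H₆) / (n_C₂H₆/√M_C₂H₆ + n_N₂O/√M_N₂O)
= (0.690/√30.07) / (0.690/√30.07 + 3.30/√44.01) = 0.1258/(0.1258 + 0.4974) = 0.202.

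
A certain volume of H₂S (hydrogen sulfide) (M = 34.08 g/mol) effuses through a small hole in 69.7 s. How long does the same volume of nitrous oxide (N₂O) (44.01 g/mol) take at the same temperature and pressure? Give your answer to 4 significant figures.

79.21 s

Graham's law gives t_N₂O/t_H₂S = √(M_N₂O/M_H₂S) = √(44.01/34.08) = √1.291 = 1.136.
So the time for N₂O is 69.7 × 1.136 = 79.21 s.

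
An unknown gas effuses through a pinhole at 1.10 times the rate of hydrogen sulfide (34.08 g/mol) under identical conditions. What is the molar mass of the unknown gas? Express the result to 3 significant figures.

28.2 g/mol

Using Graham's law: rate_X/rate_H₂S = √(M_H₂S/M_X).
1.10 = √(34.08/M_X)
M_X = 34.08 / 1.10² = 34.08 / 1.210 = 28.2 g/mol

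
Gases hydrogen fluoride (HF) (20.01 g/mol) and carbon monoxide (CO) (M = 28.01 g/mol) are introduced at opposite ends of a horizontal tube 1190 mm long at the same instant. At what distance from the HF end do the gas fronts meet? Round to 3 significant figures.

In equal time, each gas travels a distance ∝ its rate ∝ 1/√M, so d_HF/d_CO = √(M_CO/M_HF) = √(28.01/20.01) = 1.183.
With d_HF + d_CO = 1190 mm, d_CO = 1190/(1 + 1.183) = 545.1 mm.
d_HF = 1190 − 545.1 = 645 mm.

645 mm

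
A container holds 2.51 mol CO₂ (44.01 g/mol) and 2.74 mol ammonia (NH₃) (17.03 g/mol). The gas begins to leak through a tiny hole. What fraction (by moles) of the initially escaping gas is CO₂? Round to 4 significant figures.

Rate_i ∝ x_i/√M_i (Graham's law weighted by mole fraction), so the effusate composition follows n_i/√M_i.
Mole fraction of CO₂ in the effusate = (n_CO₂/√M_CO₂) / (n_CO₂/√M_CO₂ + n_NH₃/√M_NH₃)
= (2.51/√44.01) / (2.51/√44.01 + 2.74/√17.03) = 0.3784/(0.3784 + 0.6640) = 0.3630.

0.3630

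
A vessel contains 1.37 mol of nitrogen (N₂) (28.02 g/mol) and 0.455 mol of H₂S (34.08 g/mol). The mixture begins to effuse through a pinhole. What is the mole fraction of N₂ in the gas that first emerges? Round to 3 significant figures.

0.769

The effusion rate of species i is ∝ p_i/√M_i ∝ n_i/√M_i.
x_N₂(eff) = (n_N₂/√M_N₂) / (n_N₂/√M_N₂ + n_H₂S/√M_H₂S)
= (1.37/√28.02) / (1.37/√28.02 + 0.455/√34.08) = 0.2588/(0.2588 + 0.07794) = 0.769.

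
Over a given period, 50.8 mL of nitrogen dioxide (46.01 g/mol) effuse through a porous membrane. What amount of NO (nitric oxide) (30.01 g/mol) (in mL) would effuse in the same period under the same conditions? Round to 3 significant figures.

62.9 mL

Graham's law gives rate_NO/rate_NO₂ = √(M_NO₂/M_NO) = √(46.01/30.01) = √1.533 = 1.238.
So the volume for NO is 50.8 × 1.238 = 62.9 mL.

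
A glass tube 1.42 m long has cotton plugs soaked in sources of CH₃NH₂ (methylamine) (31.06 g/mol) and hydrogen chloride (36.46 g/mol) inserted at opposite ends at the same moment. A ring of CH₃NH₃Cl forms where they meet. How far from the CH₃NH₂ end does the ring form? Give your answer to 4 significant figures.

0.7384 m

Distances travelled in equal time are proportional to diffusion rates, so d_CH₃NH₂/d_HCl = √(M_HCl/M_CH₃NH₂) = √(36.46/31.06) = 1.083.
With d_CH₃NH₂ + d_HCl = 1.42 m, d_HCl = 1.42/(1 + 1.083) = 0.6816 m.
d_CH₃NH₂ = 1.42 − 0.6816 = 0.7384 m.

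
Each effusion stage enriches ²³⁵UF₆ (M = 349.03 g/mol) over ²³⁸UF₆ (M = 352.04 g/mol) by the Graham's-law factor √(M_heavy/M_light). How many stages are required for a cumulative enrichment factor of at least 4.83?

Per stage α = (352.04/349.03)^(1/2) = 1.00862^0.5, giving ln α = 0.004293.
Need α^N ≥ 4.83 ⇒ N ≥ ln(4.83) / ln α = 1.575 / 0.004293 = 366.80.
Rounding up, N = 367 stages.

367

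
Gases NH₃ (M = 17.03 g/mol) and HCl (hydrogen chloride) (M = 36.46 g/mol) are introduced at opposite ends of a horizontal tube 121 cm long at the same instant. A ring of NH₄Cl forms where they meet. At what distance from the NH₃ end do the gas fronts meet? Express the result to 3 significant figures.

In equal time, each gas travels a distance ∝ its rate ∝ 1/√M, so d_NH₃/d_HCl = √(M_HCl/M_NH₃) = √(36.46/17.03) = 1.463.
With d_NH₃ + d_HCl = 121 cm, d_HCl = 121/(1 + 1.463) = 49.12 cm.
d_NH₃ = 121 − 49.12 = 71.9 cm.

71.9 cm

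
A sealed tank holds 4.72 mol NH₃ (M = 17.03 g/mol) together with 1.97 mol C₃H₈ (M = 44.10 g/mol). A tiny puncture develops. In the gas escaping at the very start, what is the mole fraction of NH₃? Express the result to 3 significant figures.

0.794

The effusion rate of species i is ∝ p_i/√M_i ∝ n_i/√M_i.
Mole fraction of NH₃ in the effusate = (n_NH₃/√M_NH₃) / (n_NH₃/√M_NH₃ + n_C₃H₈/√M_C₃H₈)
= (4.72/√17.03) / (4.72/√17.03 + 1.97/√44.10) = 1.144/(1.144 + 0.2967) = 0.794.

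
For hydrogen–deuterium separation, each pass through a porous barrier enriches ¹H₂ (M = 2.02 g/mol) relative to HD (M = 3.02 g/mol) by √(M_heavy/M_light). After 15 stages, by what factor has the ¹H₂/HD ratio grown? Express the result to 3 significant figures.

20.4

After 15 stages the ratio has grown by (√(3.02/2.02))^15 = (3.02/2.02)^(15/2).
= 1.49505^(15/2) = 20.4.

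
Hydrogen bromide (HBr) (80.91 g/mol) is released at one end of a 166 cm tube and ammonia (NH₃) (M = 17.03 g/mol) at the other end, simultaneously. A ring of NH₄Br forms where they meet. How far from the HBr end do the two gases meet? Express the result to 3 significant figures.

52.2 cm

In equal time, each gas travels a distance ∝ its rate ∝ 1/√M, so d_HBr/d_NH₃ = √(M_NH₃/M_HBr) = √(17.03/80.91) = 0.4588.
With d_HBr + d_NH₃ = 166 cm, d_NH₃ = 166/(1 + 0.4588) = 113.8 cm.
d_HBr = 166 − 113.8 = 52.2 cm.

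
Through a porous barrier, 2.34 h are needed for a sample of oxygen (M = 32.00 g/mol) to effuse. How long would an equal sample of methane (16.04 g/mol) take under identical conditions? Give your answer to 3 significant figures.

1.66 h

Using Graham's law: t_CH₄/t_O₂ = √(M_CH₄/M_O₂) = √(16.04/32.00) = √0.5012 = 0.7080.
So the time for CH₄ is 2.34 × 0.7080 = 1.66 h.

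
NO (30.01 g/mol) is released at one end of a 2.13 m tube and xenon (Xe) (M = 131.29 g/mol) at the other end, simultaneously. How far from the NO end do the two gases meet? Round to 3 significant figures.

The fronts meet when d_NO + d_Xe = L with d_NO/d_Xe = √(M_Xe/M_NO) (Graham's law). Here √(M_Xe/M_NO) = √(131.29/30.01) = 2.092.
With d_NO + d_Xe = 2.13 m, d_Xe = 2.13/(1 + 2.092) = 0.6890 m.
d_NO = 2.13 − 0.6890 = 1.44 m.

1.44 m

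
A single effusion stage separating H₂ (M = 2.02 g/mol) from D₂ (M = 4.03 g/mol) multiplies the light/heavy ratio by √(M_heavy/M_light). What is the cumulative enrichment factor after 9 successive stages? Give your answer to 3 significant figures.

22.4

After 9 stages the ratio has grown by (√(4.03/2.02))^9 = (4.03/2.02)^(9/2).
= 1.99505^(9/2) = 22.4.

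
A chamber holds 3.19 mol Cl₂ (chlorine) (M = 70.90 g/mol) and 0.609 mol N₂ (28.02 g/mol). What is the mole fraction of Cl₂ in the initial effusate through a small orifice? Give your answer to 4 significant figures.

0.7671

Rate_i ∝ x_i/√M_i (Graham's law weighted by mole fraction), so the effusate composition follows n_i/√M_i.
x_Cl₂(eff) = (n_Cl₂/√M_Cl₂) / (n_Cl₂/√M_Cl₂ + n_N₂/√M_N₂)
= (3.19/√70.90) / (3.19/√70.90 + 0.609/√28.02) = 0.3789/(0.3789 + 0.1150) = 0.7671.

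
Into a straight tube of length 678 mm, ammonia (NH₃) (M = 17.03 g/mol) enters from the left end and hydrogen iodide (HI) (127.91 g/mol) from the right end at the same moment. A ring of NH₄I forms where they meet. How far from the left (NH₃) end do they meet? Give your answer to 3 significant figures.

Graham's law gives d_NH₃/d_HI = rate_NH₃/rate_HI = √(M_HI/M_NH₃) = √(127.91/17.03) = 2.741.
With d_NH₃ + d_HI = 678 mm, d_HI = 678/(1 + 2.741) = 181.3 mm.
d_NH₃ = 678 − 181.3 = 497 mm.

497 mm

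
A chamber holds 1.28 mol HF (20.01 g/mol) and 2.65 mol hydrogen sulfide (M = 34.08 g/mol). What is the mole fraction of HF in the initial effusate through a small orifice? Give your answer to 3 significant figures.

Each component's effusion rate ∝ (its partial pressure)·(1/√M) ∝ n_i/√M_i.
So x_HF in the escaping gas = (n_HF/√M_HF) / Σ(n_i/√M_i)
= (1.28/√20.01) / (1.28/√20.01 + 2.65/√34.08) = 0.2861/(0.2861 + 0.4539) = 0.387.

0.387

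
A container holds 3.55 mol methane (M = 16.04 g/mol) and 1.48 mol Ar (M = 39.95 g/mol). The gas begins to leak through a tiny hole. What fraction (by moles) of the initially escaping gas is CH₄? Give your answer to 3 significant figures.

0.791

The effusion rate of species i is ∝ p_i/√M_i ∝ n_i/√M_i.
So x_CH₄ in the escaping gas = (n_CH₄/√M_CH₄) / Σ(n_i/√M_i)
= (3.55/√16.04) / (3.55/√16.04 + 1.48/√39.95) = 0.8864/(0.8864 + 0.2342) = 0.791.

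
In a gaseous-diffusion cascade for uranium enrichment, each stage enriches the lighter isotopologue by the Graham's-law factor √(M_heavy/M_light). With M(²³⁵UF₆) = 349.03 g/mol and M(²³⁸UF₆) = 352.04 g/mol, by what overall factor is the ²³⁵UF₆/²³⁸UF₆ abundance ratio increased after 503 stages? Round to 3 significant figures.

8.67

Overall factor = α^503 with α = √(352.04/349.03), i.e. (352.04/349.03)^(503/2).
= 1.00862^(503/2) = 8.67.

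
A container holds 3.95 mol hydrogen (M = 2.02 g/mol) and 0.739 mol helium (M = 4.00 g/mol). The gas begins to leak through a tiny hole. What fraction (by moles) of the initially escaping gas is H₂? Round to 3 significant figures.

Each component's effusion rate ∝ (its partial pressure)·(1/√M) ∝ n_i/√M_i.
Mole fraction of H₂ in the effusate = (n_H₂/√M_H₂) / (n_H₂/√M_H₂ + n_He/√M_He)
= (3.95/√2.02) / (3.95/√2.02 + 0.739/√4.00) = 2.779/(2.779 + 0.3695) = 0.883.

0.883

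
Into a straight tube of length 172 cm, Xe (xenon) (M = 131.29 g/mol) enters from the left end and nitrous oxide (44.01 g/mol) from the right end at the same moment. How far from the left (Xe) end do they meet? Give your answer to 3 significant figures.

63.1 cm

The fronts meet when d_Xe + d_N₂O = L with d_Xe/d_N₂O = √(M_N₂O/M_Xe) (Graham's law). Here √(M_N₂O/M_Xe) = √(44.01/131.29) = 0.5790.
With d_Xe + d_N₂O = 172 cm, d_N₂O = 172/(1 + 0.5790) = 108.9 cm.
d_Xe = 172 − 108.9 = 63.1 cm.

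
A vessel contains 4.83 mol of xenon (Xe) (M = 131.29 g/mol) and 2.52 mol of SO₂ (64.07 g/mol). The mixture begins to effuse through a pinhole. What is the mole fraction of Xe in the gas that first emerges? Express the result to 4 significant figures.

Rate_i ∝ x_i/√M_i (Graham's law weighted by mole fraction), so the effusate composition follows n_i/√M_i.
Mole fraction of Xe in the effusate = (n_Xe/√M_Xe) / (n_Xe/√M_Xe + n_SO₂/√M_SO₂)
= (4.83/√131.29) / (4.83/√131.29 + 2.52/√64.07) = 0.4215/(0.4215 + 0.3148) = 0.5725.

0.5725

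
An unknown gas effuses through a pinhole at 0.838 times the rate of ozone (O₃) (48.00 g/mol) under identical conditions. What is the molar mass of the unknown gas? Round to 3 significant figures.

Graham's law gives rate_X/rate_O₃ = √(M_O₃/M_X).
0.838 = √(48.00/M_X)
M_X = 48.00 / 0.838² = 48.00 / 0.7022 = 68.4 g/mol

68.4 g/mol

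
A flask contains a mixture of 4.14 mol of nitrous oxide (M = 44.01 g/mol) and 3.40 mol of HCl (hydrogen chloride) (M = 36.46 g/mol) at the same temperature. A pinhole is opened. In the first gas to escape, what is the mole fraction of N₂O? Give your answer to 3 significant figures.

0.526

Each component's effusion rate ∝ (its partial pressure)·(1/√M) ∝ n_i/√M_i.
Mole fraction of N₂O in the effusate = (n_N₂O/√M_N₂O) / (n_N₂O/√M_N₂O + n_HCl/√M_HCl)
= (4.14/√44.01) / (4.14/√44.01 + 3.40/√36.46) = 0.6241/(0.6241 + 0.5631) = 0.526.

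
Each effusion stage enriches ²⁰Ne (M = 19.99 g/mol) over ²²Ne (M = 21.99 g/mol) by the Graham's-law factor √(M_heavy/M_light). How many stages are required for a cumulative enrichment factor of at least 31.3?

Single-stage factor α = √(21.99/19.99), so ln α = ½ ln(1.10005) = 0.04768.
Need α^N ≥ 31.3 ⇒ N ≥ ln(31.3) / ln α = 3.444 / 0.04768 = 72.23.
So at least 73 stages are needed.

73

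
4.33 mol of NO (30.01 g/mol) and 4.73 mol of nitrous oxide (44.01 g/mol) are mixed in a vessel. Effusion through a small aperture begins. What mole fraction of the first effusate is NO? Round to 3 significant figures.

Rate_i ∝ x_i/√M_i (Graham's law weighted by mole fraction), so the effusate composition follows n_i/√M_i.
Mole fraction of NO in the effusate = (n_NO/√M_NO) / (n_NO/√M_NO + n_N₂O/√M_N₂O)
= (4.33/√30.01) / (4.33/√30.01 + 4.73/√44.01) = 0.7904/(0.7904 + 0.7130) = 0.526.

0.526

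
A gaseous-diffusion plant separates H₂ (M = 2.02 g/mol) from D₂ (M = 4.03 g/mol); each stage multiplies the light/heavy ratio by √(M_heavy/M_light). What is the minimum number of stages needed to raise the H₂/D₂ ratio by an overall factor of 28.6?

10

With α = √(4.03/2.02) per stage, ln α = ½ ln(1.99505) = 0.3453.
Need α^N ≥ 28.6 ⇒ N ≥ ln(28.6) / ln α = 3.353 / 0.3453 = 9.71.
Rounding up, N = 10 stages.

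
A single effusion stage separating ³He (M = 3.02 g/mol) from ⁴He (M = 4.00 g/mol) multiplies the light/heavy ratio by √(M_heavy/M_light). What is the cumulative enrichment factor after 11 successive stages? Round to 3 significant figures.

4.69

Overall factor = α^11 with α = √(4.00/3.02), i.e. (4.00/3.02)^(11/2).
= 1.32450^(11/2) = 4.69.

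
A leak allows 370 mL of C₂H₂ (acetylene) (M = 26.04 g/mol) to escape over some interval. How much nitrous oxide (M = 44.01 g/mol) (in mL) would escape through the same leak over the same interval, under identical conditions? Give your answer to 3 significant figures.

Since effusion rate ∝ 1/√M, rate_N₂O/rate_C₂H₂ = √(M_C₂H₂/M_N₂O) = √(26.04/44.01) = √0.5917 = 0.7692.
So the volume for N₂O is 370 × 0.7692 = 285 mL.

285 mL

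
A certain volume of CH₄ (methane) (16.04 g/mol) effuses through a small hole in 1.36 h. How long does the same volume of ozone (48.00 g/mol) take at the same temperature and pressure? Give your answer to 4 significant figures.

2.353 h

Graham's law gives t_O₃/t_CH₄ = √(M_O₃/M_CH₄) = √(48.00/16.04) = √2.993 = 1.730.
So the time for O₃ is 1.36 × 1.730 = 2.353 h.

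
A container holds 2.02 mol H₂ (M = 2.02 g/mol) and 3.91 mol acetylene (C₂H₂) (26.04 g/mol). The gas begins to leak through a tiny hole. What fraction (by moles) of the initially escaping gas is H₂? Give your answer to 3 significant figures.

Effusion rate of each component ∝ n_i/√M_i (partial pressure × 1/√M).
x_H₂(eff) = (n_H₂/√M_H₂) / (n_H₂/√M_H₂ + n_C₂H₂/√M_C₂H₂)
= (2.02/√2.02) / (2.02/√2.02 + 3.91/√26.04) = 1.421/(1.421 + 0.7662) = 0.650.

0.650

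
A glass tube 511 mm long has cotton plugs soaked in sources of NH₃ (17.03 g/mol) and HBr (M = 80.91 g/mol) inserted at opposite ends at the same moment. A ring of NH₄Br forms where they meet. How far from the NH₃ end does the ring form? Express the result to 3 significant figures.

In equal time, each gas travels a distance ∝ its rate ∝ 1/√M, so d_NH₃/d_HBr = √(M_HBr/M_NH₃) = √(80.91/17.03) = 2.180.
With d_NH₃ + d_HBr = 511 mm, d_HBr = 511/(1 + 2.180) = 160.7 mm.
d_NH₃ = 511 − 160.7 = 350 mm.

350 mm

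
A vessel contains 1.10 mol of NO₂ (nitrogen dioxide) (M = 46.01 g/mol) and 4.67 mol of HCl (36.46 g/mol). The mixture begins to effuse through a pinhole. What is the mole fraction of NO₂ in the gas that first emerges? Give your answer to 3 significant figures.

0.173

Rate_i ∝ x_i/√M_i (Graham's law weighted by mole fraction), so the effusate composition follows n_i/√M_i.
Mole fraction of NO₂ in the effusate = (n_NO₂/√M_NO₂) / (n_NO₂/√M_NO₂ + n_HCl/√M_HCl)
= (1.10/√46.01) / (1.10/√46.01 + 4.67/√36.46) = 0.1622/(0.1622 + 0.7734) = 0.173.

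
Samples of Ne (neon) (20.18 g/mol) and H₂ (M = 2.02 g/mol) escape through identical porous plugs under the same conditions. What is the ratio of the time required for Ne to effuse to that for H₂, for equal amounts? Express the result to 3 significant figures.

From Graham's law, t_Ne/t_H₂ = √(M_Ne/M_H₂) = √(20.18/2.02) = √9.990 = 3.16.

3.16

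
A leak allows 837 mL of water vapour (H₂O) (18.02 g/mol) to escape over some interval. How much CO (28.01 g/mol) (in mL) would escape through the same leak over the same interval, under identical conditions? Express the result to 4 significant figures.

671.3 mL

Graham's law gives rate_CO/rate_H₂O = √(M_H₂O/M_CO) = √(18.02/28.01) = √0.6433 = 0.8021.
So the volume for CO is 837 × 0.8021 = 671.3 mL.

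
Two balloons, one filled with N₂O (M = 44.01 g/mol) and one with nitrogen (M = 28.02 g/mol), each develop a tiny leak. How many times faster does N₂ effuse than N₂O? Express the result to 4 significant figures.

1.253

Graham's law gives rate_N₂/rate_N₂O = √(M_N₂O/M_N₂) = √(44.01/28.02) = √1.571 = 1.253.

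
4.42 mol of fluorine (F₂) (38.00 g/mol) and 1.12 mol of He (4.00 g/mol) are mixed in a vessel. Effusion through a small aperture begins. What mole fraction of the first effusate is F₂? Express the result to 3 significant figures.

0.561

The effusion rate of species i is ∝ p_i/√M_i ∝ n_i/√M_i.
Mole fraction of F₂ in the effusate = (n_F₂/√M_F₂) / (n_F₂/√M_F₂ + n_He/√M_He)
= (4.42/√38.00) / (4.42/√38.00 + 1.12/√4.00) = 0.7170/(0.7170 + 0.5600) = 0.561.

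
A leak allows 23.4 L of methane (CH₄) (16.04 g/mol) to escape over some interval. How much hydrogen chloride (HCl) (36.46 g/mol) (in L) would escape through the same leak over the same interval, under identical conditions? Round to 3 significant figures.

15.5 L

Graham's law gives rate_HCl/rate_CH₄ = √(M_CH₄/M_HCl) = √(16.04/36.46) = √0.4399 = 0.6633.
So the volume for HCl is 23.4 × 0.6633 = 15.5 L.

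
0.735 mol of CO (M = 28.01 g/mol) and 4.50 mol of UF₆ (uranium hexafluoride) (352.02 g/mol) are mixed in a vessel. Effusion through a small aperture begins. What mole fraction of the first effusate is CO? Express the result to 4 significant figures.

0.3667

Effusion rate of each component ∝ n_i/√M_i (partial pressure × 1/√M).
So x_CO in the escaping gas = (n_CO/√M_CO) / Σ(n_i/√M_i)
= (0.735/√28.01) / (0.735/√28.01 + 4.50/√352.02) = 0.1389/(0.1389 + 0.2398) = 0.3667.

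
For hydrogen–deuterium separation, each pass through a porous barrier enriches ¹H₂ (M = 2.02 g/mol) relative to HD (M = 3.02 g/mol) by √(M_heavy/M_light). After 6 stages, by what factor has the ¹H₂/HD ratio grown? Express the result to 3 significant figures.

After 6 stages the ratio has grown by (√(3.02/2.02))^6 = (3.02/2.02)^(6/2).
= 1.49505^3 = 3.34.

3.34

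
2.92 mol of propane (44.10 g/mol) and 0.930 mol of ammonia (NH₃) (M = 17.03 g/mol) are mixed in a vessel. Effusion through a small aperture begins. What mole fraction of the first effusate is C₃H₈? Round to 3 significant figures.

0.661

Rate_i ∝ x_i/√M_i (Graham's law weighted by mole fraction), so the effusate composition follows n_i/√M_i.
So x_C₃H₈ in the escaping gas = (n_C₃H₈/√M_C₃H₈) / Σ(n_i/√M_i)
= (2.92/√44.10) / (2.92/√44.10 + 0.930/√17.03) = 0.4397/(0.4397 + 0.2254) = 0.661.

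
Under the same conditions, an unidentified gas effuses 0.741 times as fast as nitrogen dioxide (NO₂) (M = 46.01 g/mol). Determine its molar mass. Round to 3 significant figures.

From Graham's law, rate_X/rate_NO₂ = √(M_NO₂/M_X).
0.741 = √(46.01/M_X)
M_X = 46.01 / 0.741² = 46.01 / 0.5491 = 83.8 g/mol

83.8 g/mol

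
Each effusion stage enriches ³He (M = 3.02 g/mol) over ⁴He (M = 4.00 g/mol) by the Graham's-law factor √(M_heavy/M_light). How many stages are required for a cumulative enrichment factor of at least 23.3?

23

Per stage α = (4.00/3.02)^(1/2) = 1.32450^0.5, giving ln α = 0.1405.
Need α^N ≥ 23.3 ⇒ N ≥ ln(23.3) / ln α = 3.148 / 0.1405 = 22.41.
Minimum whole number of stages: N = 23.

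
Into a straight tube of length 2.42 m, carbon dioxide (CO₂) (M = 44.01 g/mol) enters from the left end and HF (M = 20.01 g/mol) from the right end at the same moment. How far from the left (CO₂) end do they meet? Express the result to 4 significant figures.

0.9746 m

Graham's law gives d_CO₂/d_HF = rate_CO₂/rate_HF = √(M_HF/M_CO₂) = √(20.01/44.01) = 0.6743.
With d_CO₂ + d_HF = 2.42 m, d_HF = 2.42/(1 + 0.6743) = 1.445 m.
d_CO₂ = 2.42 − 1.445 = 0.9746 m.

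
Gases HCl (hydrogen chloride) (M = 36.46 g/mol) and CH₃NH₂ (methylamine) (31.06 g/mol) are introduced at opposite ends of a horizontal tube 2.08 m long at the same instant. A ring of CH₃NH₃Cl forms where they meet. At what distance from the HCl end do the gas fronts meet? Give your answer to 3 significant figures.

Graham's law gives d_HCl/d_CH₃NH₂ = rate_HCl/rate_CH₃NH₂ = √(M_CH₃NH₂/M_HCl) = √(31.06/36.46) = 0.9230.
With d_HCl + d_CH₃NH₂ = 2.08 m, d_CH₃NH₂ = 2.08/(1 + 0.9230) = 1.082 m.
d_HCl = 2.08 − 1.082 = 0.998 m.

0.998 m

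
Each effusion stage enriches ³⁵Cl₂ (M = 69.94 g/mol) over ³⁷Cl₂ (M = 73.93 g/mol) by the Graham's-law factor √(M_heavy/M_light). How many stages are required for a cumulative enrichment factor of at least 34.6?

Single-stage factor α = √(73.93/69.94), so ln α = ½ ln(1.05705) = 0.02774.
Need α^N ≥ 34.6 ⇒ N ≥ ln(34.6) / ln α = 3.544 / 0.02774 = 127.75.
So at least 128 stages are needed.

128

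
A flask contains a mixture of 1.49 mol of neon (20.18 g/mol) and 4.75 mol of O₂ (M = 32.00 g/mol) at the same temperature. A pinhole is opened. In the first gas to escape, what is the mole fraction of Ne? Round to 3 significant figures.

Effusion rate of each component ∝ n_i/√M_i (partial pressure × 1/√M).
So x_Ne in the escaping gas = (n_Ne/√M_Ne) / Σ(n_i/√M_i)
= (1.49/√20.18) / (1.49/√20.18 + 4.75/√32.00) = 0.3317/(0.3317 + 0.8397) = 0.283.

0.283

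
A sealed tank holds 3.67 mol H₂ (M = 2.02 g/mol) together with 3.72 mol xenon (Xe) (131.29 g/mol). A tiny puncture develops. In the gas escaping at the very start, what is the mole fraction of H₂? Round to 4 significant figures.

0.8883

Effusion rate of each component ∝ n_i/√M_i (partial pressure × 1/√M).
x_H₂(eff) = (n_H₂/√M_H₂) / (n_H₂/√M_H₂ + n_Xe/√M_Xe)
= (3.67/√2.02) / (3.67/√2.02 + 3.72/√131.29) = 2.582/(2.582 + 0.3247) = 0.8883.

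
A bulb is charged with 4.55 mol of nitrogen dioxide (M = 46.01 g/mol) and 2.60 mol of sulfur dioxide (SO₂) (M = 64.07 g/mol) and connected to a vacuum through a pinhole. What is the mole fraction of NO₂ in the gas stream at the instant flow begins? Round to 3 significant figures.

0.674

Each component's effusion rate ∝ (its partial pressure)·(1/√M) ∝ n_i/√M_i.
Mole fraction of NO₂ in the effusate = (n_NO₂/√M_NO₂) / (n_NO₂/√M_NO₂ + n_SO₂/√M_SO₂)
= (4.55/√46.01) / (4.55/√46.01 + 2.60/√64.07) = 0.6708/(0.6708 + 0.3248) = 0.674.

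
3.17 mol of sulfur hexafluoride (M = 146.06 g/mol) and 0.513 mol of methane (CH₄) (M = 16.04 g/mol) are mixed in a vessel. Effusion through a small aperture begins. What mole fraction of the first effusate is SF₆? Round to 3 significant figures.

0.672

The effusion rate of species i is ∝ p_i/√M_i ∝ n_i/√M_i.
So x_SF₆ in the escaping gas = (n_SF₆/√M_SF₆) / Σ(n_i/√M_i)
= (3.17/√146.06) / (3.17/√146.06 + 0.513/√16.04) = 0.2623/(0.2623 + 0.1281) = 0.672.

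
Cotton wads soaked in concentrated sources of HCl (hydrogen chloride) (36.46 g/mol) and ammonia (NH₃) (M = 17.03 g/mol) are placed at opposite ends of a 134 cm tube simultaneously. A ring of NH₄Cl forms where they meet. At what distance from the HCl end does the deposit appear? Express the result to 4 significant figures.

54.40 cm

Graham's law gives d_HCl/d_NH₃ = rate_HCl/rate_NH₃ = √(M_NH₃/M_HCl) = √(17.03/36.46) = 0.6834.
With d_HCl + d_NH₃ = 134 cm, d_NH₃ = 134/(1 + 0.6834) = 79.60 cm.
d_HCl = 134 − 79.60 = 54.40 cm.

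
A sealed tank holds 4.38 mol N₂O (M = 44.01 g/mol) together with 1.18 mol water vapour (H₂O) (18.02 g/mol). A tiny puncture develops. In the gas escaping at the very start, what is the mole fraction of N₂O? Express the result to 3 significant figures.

0.704

Each component's effusion rate ∝ (its partial pressure)·(1/√M) ∝ n_i/√M_i.
So x_N₂O in the escaping gas = (n_N₂O/√M_N₂O) / Σ(n_i/√M_i)
= (4.38/√44.01) / (4.38/√44.01 + 1.18/√18.02) = 0.6602/(0.6602 + 0.2780) = 0.704.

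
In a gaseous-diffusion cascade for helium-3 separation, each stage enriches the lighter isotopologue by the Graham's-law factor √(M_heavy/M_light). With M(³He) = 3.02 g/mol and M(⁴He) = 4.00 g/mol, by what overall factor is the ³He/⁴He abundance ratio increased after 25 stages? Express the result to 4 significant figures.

Each stage multiplies the ratio by α = √(4.00/3.02), so after 25 stages the overall factor is α^25 = (4.00/3.02)^(25/2).
= 1.32450^(25/2) = 33.55.

33.55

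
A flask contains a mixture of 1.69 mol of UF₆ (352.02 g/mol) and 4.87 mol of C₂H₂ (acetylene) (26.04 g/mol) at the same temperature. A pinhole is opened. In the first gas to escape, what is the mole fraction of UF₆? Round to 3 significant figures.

0.0862

Effusion rate of each component ∝ n_i/√M_i (partial pressure × 1/√M).
x_UF₆(eff) = (n_UF₆/√M_UF₆) / (n_UF₆/√M_UF₆ + n_C₂H₂/√M_C₂H₂)
= (1.69/√352.02) / (1.69/√352.02 + 4.87/√26.04) = 0.09007/(0.09007 + 0.9544) = 0.0862.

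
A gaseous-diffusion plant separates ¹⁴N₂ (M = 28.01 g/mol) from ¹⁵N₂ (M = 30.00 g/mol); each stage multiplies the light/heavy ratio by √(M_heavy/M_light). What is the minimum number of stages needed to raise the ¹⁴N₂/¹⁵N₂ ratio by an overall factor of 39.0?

Per stage α = (30.00/28.01)^(1/2) = 1.07105^0.5, giving ln α = 0.03432.
Need α^N ≥ 39.0 ⇒ N ≥ ln(39.0) / ln α = 3.664 / 0.03432 = 106.75.
Rounding up, N = 107 stages.

107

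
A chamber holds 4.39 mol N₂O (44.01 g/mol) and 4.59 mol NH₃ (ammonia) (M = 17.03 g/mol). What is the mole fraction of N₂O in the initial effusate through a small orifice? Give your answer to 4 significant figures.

Rate_i ∝ x_i/√M_i (Graham's law weighted by mole fraction), so the effusate composition follows n_i/√M_i.
So x_N₂O in the escaping gas = (n_N₂O/√M_N₂O) / Σ(n_i/√M_i)
= (4.39/√44.01) / (4.39/√44.01 + 4.59/√17.03) = 0.6617/(0.6617 + 1.112) = 0.3730.

0.3730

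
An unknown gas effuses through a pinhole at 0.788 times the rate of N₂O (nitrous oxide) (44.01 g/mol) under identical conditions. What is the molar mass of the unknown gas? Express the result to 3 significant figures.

70.9 g/mol

Graham's law gives rate_X/rate_N₂O = √(M_N₂O/M_X).
0.788 = √(44.01/M_X)
M_X = 44.01 / 0.788² = 44.01 / 0.6209 = 70.9 g/mol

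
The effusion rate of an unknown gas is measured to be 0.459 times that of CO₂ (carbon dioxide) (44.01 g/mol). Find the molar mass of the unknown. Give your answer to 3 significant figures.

209 g/mol

From Graham's law, rate_X/rate_CO₂ = √(M_CO₂/M_X).
0.459 = √(44.01/M_X)
M_X = 44.01 / 0.459² = 44.01 / 0.2107 = 209 g/mol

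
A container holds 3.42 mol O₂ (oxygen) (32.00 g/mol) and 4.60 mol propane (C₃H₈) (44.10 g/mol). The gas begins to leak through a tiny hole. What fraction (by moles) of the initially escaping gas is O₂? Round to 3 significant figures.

0.466

Effusion rate of each component ∝ n_i/√M_i (partial pressure × 1/√M).
Mole fraction of O₂ in the effusate = (n_O₂/√M_O₂) / (n_O₂/√M_O₂ + n_C₃H₈/√M_C₃H₈)
= (3.42/√32.00) / (3.42/√32.00 + 4.60/√44.10) = 0.6046/(0.6046 + 0.6927) = 0.466.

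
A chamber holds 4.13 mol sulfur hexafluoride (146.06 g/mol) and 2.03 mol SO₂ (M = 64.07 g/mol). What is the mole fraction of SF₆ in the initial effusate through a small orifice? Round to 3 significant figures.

Effusion rate of each component ∝ n_i/√M_i (partial pressure × 1/√M).
So x_SF₆ in the escaping gas = (n_SF₆/√M_SF₆) / Σ(n_i/√M_i)
= (4.13/√146.06) / (4.13/√146.06 + 2.03/√64.07) = 0.3417/(0.3417 + 0.2536) = 0.574.

0.574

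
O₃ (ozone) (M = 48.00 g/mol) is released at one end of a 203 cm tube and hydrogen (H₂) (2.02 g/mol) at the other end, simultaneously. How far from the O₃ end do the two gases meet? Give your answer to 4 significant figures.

The fronts meet when d_O₃ + d_H₂ = L with d_O₃/d_H₂ = √(M_H₂/M_O₃) (Graham's law). Here √(M_H₂/M_O₃) = √(2.02/48.00) = 0.2051.
With d_O₃ + d_H₂ = 203 cm, d_H₂ = 203/(1 + 0.2051) = 168.4 cm.
d_O₃ = 203 − 168.4 = 34.56 cm.

34.56 cm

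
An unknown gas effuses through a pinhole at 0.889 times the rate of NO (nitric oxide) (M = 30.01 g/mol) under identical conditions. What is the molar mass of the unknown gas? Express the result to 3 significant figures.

Graham's law gives rate_X/rate_NO = √(M_NO/M_X).
0.889 = √(30.01/M_X)
M_X = 30.01 / 0.889² = 30.01 / 0.7903 = 38.0 g/mol

38.0 g/mol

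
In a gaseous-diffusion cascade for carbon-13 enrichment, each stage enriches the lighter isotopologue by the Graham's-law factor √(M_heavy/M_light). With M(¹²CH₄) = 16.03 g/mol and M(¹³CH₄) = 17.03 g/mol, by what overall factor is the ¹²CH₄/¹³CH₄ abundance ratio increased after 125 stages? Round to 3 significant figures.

43.9

After 125 stages the ratio has grown by (√(17.03/16.03))^125 = (17.03/16.03)^(125/2).
= 1.06238^(125/2) = 43.9.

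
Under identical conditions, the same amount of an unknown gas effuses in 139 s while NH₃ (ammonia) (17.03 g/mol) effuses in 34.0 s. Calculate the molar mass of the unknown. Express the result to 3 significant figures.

285 g/mol

Graham's law gives t_X/t_NH₃ = √(M_X/M_NH₃).
139/34.0 = 4.088 = √(M_X/17.03)
M_X = 17.03 × 4.088² = 17.03 × 16.71 = 285 g/mol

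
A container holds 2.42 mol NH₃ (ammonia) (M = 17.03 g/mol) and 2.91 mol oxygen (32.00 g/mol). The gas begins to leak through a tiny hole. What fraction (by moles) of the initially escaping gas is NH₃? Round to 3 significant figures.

The effusion rate of species i is ∝ p_i/√M_i ∝ n_i/√M_i.
So x_NH₃ in the escaping gas = (n_NH₃/√M_NH₃) / Σ(n_i/√M_i)
= (2.42/√17.03) / (2.42/√17.03 + 2.91/√32.00) = 0.5864/(0.5864 + 0.5144) = 0.533.

0.533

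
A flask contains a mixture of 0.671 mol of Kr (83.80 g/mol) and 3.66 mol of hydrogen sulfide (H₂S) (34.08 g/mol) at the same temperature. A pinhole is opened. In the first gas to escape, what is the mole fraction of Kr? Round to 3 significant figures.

Each component's effusion rate ∝ (its partial pressure)·(1/√M) ∝ n_i/√M_i.
So x_Kr in the escaping gas = (n_Kr/√M_Kr) / Σ(n_i/√M_i)
= (0.671/√83.80) / (0.671/√83.80 + 3.66/√34.08) = 0.07330/(0.07330 + 0.6269) = 0.105.

0.105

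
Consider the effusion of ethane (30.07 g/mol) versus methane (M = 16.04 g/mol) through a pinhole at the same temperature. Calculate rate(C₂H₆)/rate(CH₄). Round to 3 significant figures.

0.730

From Graham's law, rate_C₂H₆/rate_CH₄ = √(M_CH₄/M_C₂H₆) = √(16.04/30.07) = √0.5334 = 0.730.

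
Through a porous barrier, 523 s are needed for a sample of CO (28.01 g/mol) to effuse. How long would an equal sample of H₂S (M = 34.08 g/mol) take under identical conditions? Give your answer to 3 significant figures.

577 s

Graham's law gives t_H₂S/t_CO = √(M_H₂S/M_CO) = √(34.08/28.01) = √1.217 = 1.103.
So the time for H₂S is 523 × 1.103 = 577 s.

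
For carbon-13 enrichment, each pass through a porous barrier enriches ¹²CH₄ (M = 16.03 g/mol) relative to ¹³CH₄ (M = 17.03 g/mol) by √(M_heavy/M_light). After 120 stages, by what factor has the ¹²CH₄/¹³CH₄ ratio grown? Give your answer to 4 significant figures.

37.75

Overall factor = α^120 with α = √(17.03/16.03), i.e. (17.03/16.03)^(120/2).
= 1.06238^60 = 37.75.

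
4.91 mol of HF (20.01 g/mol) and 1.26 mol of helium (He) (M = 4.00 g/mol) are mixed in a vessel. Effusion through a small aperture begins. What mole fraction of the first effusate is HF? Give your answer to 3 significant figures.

Effusion rate of each component ∝ n_i/√M_i (partial pressure × 1/√M).
x_HF(eff) = (n_HF/√M_HF) / (n_HF/√M_HF + n_He/√M_He)
= (4.91/√20.01) / (4.91/√20.01 + 1.26/√4.00) = 1.098/(1.098 + 0.6300) = 0.635.

0.635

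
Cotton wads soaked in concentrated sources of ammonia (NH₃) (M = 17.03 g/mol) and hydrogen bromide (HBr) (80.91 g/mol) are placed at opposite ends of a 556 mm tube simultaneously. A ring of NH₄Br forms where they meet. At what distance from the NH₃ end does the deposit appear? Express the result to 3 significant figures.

381 mm

Distances travelled in equal time are proportional to diffusion rates, so d_NH₃/d_HBr = √(M_HBr/M_NH₃) = √(80.91/17.03) = 2.180.
With d_NH₃ + d_HBr = 556 mm, d_HBr = 556/(1 + 2.180) = 174.9 mm.
d_NH₃ = 556 − 174.9 = 381 mm.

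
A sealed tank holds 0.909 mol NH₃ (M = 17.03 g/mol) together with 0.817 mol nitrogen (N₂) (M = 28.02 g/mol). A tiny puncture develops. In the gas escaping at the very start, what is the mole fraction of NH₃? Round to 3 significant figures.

0.588

Effusion rate of each component ∝ n_i/√M_i (partial pressure × 1/√M).
So x_NH₃ in the escaping gas = (n_NH₃/√M_NH₃) / Σ(n_i/√M_i)
= (0.909/√17.03) / (0.909/√17.03 + 0.817/√28.02) = 0.2203/(0.2203 + 0.1543) = 0.588.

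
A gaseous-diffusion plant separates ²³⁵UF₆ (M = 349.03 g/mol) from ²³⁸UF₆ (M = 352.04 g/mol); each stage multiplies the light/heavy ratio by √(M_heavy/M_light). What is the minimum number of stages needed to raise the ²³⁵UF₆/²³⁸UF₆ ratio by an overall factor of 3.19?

Single-stage factor α = √(352.04/349.03), so ln α = ½ ln(1.00862) = 0.004293.
Need α^N ≥ 3.19 ⇒ N ≥ ln(3.19) / ln α = 1.160 / 0.004293 = 270.18.
Rounding up, N = 271 stages.

271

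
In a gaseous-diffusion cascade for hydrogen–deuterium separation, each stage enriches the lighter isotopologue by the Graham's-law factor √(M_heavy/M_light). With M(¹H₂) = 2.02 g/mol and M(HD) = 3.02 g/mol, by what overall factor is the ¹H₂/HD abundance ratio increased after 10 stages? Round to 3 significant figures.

7.47

After 10 stages the ratio has grown by (√(3.02/2.02))^10 = (3.02/2.02)^(10/2).
= 1.49505^5 = 7.47.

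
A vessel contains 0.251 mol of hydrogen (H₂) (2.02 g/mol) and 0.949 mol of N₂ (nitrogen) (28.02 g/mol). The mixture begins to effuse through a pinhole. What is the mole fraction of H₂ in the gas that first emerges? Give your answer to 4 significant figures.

The effusion rate of species i is ∝ p_i/√M_i ∝ n_i/√M_i.
Mole fraction of H₂ in the effusate = (n_H₂/√M_H₂) / (n_H₂/√M_H₂ + n_N₂/√M_N₂)
= (0.251/√2.02) / (0.251/√2.02 + 0.949/√28.02) = 0.1766/(0.1766 + 0.1793) = 0.4962.

0.4962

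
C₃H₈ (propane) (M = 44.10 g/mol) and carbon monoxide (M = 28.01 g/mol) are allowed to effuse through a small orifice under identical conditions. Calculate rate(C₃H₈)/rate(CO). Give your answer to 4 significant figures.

0.7970

Graham's law gives rate_C₃H₈/rate_CO = √(M_CO/M_C₃H₈) = √(28.01/44.10) = √0.6351 = 0.7970.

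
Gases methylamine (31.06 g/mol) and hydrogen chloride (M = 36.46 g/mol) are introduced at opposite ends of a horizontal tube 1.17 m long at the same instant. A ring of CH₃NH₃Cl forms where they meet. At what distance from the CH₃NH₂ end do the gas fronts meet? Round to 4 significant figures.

0.6084 m

Distances travelled in equal time are proportional to diffusion rates, so d_CH₃NH₂/d_HCl = √(M_HCl/M_CH₃NH₂) = √(36.46/31.06) = 1.083.
With d_CH₃NH₂ + d_HCl = 1.17 m, d_HCl = 1.17/(1 + 1.083) = 0.5616 m.
d_CH₃NH₂ = 1.17 − 0.5616 = 0.6084 m.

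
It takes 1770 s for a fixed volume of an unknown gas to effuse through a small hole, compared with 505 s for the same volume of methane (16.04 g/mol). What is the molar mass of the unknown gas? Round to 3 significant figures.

Graham's law gives t_X/t_CH₄ = √(M_X/M_CH₄).
1770/505 = 3.505 = √(M_X/16.04)
M_X = 16.04 × 3.505² = 16.04 × 12.28 = 197 g/mol

197 g/mol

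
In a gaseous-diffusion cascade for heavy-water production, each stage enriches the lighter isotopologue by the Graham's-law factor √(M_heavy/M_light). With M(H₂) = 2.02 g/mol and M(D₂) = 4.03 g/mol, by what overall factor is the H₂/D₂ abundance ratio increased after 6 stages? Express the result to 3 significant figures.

7.94

Each stage multiplies the ratio by α = √(4.03/2.02), so after 6 stages the overall factor is α^6 = (4.03/2.02)^(6/2).
= 1.99505^3 = 7.94.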